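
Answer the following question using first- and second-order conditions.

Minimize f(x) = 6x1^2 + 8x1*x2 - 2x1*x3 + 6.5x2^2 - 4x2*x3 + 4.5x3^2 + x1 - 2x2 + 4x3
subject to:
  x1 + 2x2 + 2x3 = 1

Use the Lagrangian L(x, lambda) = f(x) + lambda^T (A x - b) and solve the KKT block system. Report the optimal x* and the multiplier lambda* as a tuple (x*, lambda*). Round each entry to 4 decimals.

Form the Lagrangian:
  L(x, lambda) = (1/2) x^T Q x + c^T x + lambda^T (A x - b)
Stationarity (grad_x L = 0): Q x + c + A^T lambda = 0.
Primal feasibility: A x = b.

This gives the KKT block system:
  [ Q   A^T ] [ x     ]   [-c ]
  [ A    0  ] [ lambda ] = [ b ]

Solving the linear system:
  x*      = (-0.3659, 0.6179, 0.065)
  lambda* = (-1.4228)
  f(x*)   = 0.0407

x* = (-0.3659, 0.6179, 0.065), lambda* = (-1.4228)


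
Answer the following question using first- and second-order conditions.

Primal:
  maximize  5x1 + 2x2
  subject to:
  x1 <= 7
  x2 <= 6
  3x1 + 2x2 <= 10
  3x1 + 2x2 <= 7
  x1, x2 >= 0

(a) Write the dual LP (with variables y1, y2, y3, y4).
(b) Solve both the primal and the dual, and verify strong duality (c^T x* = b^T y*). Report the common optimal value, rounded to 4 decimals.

The standard primal-dual pair for 'max c^T x s.t. A x <= b, x >= 0' is:
  Dual:  min b^T y  s.t.  A^T y >= c,  y >= 0.

So the dual LP is:
  minimize  7y1 + 6y2 + 10y3 + 7y4
  subject to:
    y1 + 3y3 + 3y4 >= 5
    y2 + 2y3 + 2y4 >= 2
    y1, y2, y3, y4 >= 0

Solving the primal: x* = (2.3333, 0).
  primal value c^T x* = 11.6667.
Solving the dual: y* = (0, 0, 0, 1.6667).
  dual value b^T y* = 11.6667.
Strong duality: c^T x* = b^T y*. Confirmed.

11.6667


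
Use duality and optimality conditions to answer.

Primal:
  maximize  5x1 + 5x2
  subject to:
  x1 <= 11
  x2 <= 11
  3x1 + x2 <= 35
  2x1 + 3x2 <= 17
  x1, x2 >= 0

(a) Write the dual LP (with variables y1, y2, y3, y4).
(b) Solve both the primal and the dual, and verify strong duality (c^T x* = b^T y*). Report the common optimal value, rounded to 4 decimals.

The standard primal-dual pair for 'max c^T x s.t. A x <= b, x >= 0' is:
  Dual:  min b^T y  s.t.  A^T y >= c,  y >= 0.

So the dual LP is:
  minimize  11y1 + 11y2 + 35y3 + 17y4
  subject to:
    y1 + 3y3 + 2y4 >= 5
    y2 + y3 + 3y4 >= 5
    y1, y2, y3, y4 >= 0

Solving the primal: x* = (8.5, 0).
  primal value c^T x* = 42.5.
Solving the dual: y* = (0, 0, 0, 2.5).
  dual value b^T y* = 42.5.
Strong duality: c^T x* = b^T y*. Confirmed.

42.5


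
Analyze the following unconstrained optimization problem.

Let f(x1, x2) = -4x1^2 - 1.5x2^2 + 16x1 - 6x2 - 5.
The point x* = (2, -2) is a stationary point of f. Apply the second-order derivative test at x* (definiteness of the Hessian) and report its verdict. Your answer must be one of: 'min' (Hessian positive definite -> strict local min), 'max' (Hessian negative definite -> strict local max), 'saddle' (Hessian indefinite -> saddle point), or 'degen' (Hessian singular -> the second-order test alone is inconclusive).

Compute the Hessian H = grad^2 f:
  H = [[-8, 0], [0, -3]]
Verify stationarity: grad f(x*) = H x* + g = (0, 0).
Eigenvalues of H: -8, -3.
Both eigenvalues < 0, so H is negative definite -> x* is a strict local max.

max


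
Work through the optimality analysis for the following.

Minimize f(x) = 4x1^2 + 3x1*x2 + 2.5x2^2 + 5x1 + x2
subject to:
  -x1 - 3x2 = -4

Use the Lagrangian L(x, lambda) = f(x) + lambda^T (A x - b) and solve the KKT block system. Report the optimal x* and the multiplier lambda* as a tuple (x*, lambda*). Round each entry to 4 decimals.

Form the Lagrangian:
  L(x, lambda) = (1/2) x^T Q x + c^T x + lambda^T (A x - b)
Stationarity (grad_x L = 0): Q x + c + A^T lambda = 0.
Primal feasibility: A x = b.

This gives the KKT block system:
  [ Q   A^T ] [ x     ]   [-c ]
  [ A    0  ] [ lambda ] = [ b ]

Solving the linear system:
  x*      = (-0.9831, 1.661)
  lambda* = (2.1186)
  f(x*)   = 2.6102

x* = (-0.9831, 1.661), lambda* = (2.1186)


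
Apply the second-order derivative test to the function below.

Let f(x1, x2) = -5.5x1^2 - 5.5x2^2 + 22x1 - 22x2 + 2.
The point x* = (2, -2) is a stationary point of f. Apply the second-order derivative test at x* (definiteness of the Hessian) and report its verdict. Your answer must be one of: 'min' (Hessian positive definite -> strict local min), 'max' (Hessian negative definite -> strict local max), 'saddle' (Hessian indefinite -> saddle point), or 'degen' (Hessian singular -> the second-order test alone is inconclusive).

Compute the Hessian H = grad^2 f:
  H = [[-11, 0], [0, -11]]
Verify stationarity: grad f(x*) = H x* + g = (0, 0).
Eigenvalues of H: -11, -11.
Both eigenvalues < 0, so H is negative definite -> x* is a strict local max.

max


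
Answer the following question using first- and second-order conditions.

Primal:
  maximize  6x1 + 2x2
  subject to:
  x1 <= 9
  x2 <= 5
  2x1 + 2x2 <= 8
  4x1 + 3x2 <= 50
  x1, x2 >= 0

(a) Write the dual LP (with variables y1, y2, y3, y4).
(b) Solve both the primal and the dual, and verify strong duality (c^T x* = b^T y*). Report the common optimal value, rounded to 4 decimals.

The standard primal-dual pair for 'max c^T x s.t. A x <= b, x >= 0' is:
  Dual:  min b^T y  s.t.  A^T y >= c,  y >= 0.

So the dual LP is:
  minimize  9y1 + 5y2 + 8y3 + 50y4
  subject to:
    y1 + 2y3 + 4y4 >= 6
    y2 + 2y3 + 3y4 >= 2
    y1, y2, y3, y4 >= 0

Solving the primal: x* = (4, 0).
  primal value c^T x* = 24.
Solving the dual: y* = (0, 0, 3, 0).
  dual value b^T y* = 24.
Strong duality: c^T x* = b^T y*. Confirmed.

24


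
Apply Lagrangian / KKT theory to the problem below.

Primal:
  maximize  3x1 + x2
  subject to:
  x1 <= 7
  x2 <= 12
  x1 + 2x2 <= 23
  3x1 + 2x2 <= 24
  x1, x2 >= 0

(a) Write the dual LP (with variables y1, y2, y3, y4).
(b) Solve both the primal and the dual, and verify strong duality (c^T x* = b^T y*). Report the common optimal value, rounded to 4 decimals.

The standard primal-dual pair for 'max c^T x s.t. A x <= b, x >= 0' is:
  Dual:  min b^T y  s.t.  A^T y >= c,  y >= 0.

So the dual LP is:
  minimize  7y1 + 12y2 + 23y3 + 24y4
  subject to:
    y1 + y3 + 3y4 >= 3
    y2 + 2y3 + 2y4 >= 1
    y1, y2, y3, y4 >= 0

Solving the primal: x* = (7, 1.5).
  primal value c^T x* = 22.5.
Solving the dual: y* = (1.5, 0, 0, 0.5).
  dual value b^T y* = 22.5.
Strong duality: c^T x* = b^T y*. Confirmed.

22.5


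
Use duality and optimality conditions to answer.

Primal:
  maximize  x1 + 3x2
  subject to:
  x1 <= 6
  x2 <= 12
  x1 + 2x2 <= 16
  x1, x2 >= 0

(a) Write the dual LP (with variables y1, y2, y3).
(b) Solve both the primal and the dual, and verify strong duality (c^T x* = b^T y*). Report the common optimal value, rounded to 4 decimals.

The standard primal-dual pair for 'max c^T x s.t. A x <= b, x >= 0' is:
  Dual:  min b^T y  s.t.  A^T y >= c,  y >= 0.

So the dual LP is:
  minimize  6y1 + 12y2 + 16y3
  subject to:
    y1 + y3 >= 1
    y2 + 2y3 >= 3
    y1, y2, y3 >= 0

Solving the primal: x* = (0, 8).
  primal value c^T x* = 24.
Solving the dual: y* = (0, 0, 1.5).
  dual value b^T y* = 24.
Strong duality: c^T x* = b^T y*. Confirmed.

24


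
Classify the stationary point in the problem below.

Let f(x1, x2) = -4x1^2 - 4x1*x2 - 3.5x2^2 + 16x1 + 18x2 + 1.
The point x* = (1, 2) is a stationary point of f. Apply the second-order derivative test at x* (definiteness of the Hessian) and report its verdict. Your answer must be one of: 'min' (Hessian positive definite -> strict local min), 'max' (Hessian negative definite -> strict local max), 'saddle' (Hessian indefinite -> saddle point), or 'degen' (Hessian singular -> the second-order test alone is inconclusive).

Compute the Hessian H = grad^2 f:
  H = [[-8, -4], [-4, -7]]
Verify stationarity: grad f(x*) = H x* + g = (0, 0).
Eigenvalues of H: -11.5311, -3.4689.
Both eigenvalues < 0, so H is negative definite -> x* is a strict local max.

max


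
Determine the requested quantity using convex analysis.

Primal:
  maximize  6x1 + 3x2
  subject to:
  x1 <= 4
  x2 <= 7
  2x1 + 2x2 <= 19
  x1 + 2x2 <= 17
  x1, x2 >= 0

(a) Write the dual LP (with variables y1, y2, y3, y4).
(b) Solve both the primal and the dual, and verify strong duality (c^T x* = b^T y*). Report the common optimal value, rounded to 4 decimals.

The standard primal-dual pair for 'max c^T x s.t. A x <= b, x >= 0' is:
  Dual:  min b^T y  s.t.  A^T y >= c,  y >= 0.

So the dual LP is:
  minimize  4y1 + 7y2 + 19y3 + 17y4
  subject to:
    y1 + 2y3 + y4 >= 6
    y2 + 2y3 + 2y4 >= 3
    y1, y2, y3, y4 >= 0

Solving the primal: x* = (4, 5.5).
  primal value c^T x* = 40.5.
Solving the dual: y* = (3, 0, 1.5, 0).
  dual value b^T y* = 40.5.
Strong duality: c^T x* = b^T y*. Confirmed.

40.5


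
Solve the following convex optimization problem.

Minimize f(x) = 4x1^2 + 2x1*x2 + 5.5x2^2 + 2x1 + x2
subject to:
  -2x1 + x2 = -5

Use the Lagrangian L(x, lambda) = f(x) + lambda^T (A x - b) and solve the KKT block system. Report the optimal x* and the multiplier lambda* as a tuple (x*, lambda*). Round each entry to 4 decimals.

Form the Lagrangian:
  L(x, lambda) = (1/2) x^T Q x + c^T x + lambda^T (A x - b)
Stationarity (grad_x L = 0): Q x + c + A^T lambda = 0.
Primal feasibility: A x = b.

This gives the KKT block system:
  [ Q   A^T ] [ x     ]   [-c ]
  [ A    0  ] [ lambda ] = [ b ]

Solving the linear system:
  x*      = (1.9333, -1.1333)
  lambda* = (7.6)
  f(x*)   = 20.3667

x* = (1.9333, -1.1333), lambda* = (7.6)


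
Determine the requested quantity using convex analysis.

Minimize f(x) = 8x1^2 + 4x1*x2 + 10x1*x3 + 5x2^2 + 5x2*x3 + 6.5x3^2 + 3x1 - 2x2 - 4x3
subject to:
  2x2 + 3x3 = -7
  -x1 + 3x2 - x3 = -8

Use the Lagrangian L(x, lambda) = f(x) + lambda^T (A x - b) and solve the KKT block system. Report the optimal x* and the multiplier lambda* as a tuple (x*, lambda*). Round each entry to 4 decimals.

Form the Lagrangian:
  L(x, lambda) = (1/2) x^T Q x + c^T x + lambda^T (A x - b)
Stationarity (grad_x L = 0): Q x + c + A^T lambda = 0.
Primal feasibility: A x = b.

This gives the KKT block system:
  [ Q   A^T ] [ x     ]   [-c ]
  [ A    0  ] [ lambda ] = [ b ]

Solving the linear system:
  x*      = (1.1368, -2.5081, -0.6612)
  lambda* = (6.1042, 4.544)
  f(x*)   = 45.0765

x* = (1.1368, -2.5081, -0.6612), lambda* = (6.1042, 4.544)


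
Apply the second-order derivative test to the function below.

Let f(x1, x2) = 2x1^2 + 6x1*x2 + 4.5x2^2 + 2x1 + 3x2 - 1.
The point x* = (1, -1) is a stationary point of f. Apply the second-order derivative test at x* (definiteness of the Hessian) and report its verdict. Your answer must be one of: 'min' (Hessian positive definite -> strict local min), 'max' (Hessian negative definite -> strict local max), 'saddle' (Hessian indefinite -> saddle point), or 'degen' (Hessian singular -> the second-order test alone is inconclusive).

Compute the Hessian H = grad^2 f:
  H = [[4, 6], [6, 9]]
Verify stationarity: grad f(x*) = H x* + g = (0, 0).
Eigenvalues of H: 0, 13.
H has a zero eigenvalue (singular; positive semidefinite but not definite), so H is neither positive definite, negative definite, nor indefinite. The second-order test alone is inconclusive -> degen.
(Indeed, f is constant along the null direction of H through x*, so x* is not a strict local extremum.)

degen


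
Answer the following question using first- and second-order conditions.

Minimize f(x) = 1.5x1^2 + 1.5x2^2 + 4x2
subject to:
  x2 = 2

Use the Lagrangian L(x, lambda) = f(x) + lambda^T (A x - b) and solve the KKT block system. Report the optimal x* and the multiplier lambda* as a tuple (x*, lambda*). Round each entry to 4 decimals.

Form the Lagrangian:
  L(x, lambda) = (1/2) x^T Q x + c^T x + lambda^T (A x - b)
Stationarity (grad_x L = 0): Q x + c + A^T lambda = 0.
Primal feasibility: A x = b.

This gives the KKT block system:
  [ Q   A^T ] [ x     ]   [-c ]
  [ A    0  ] [ lambda ] = [ b ]

Solving the linear system:
  x*      = (0, 2)
  lambda* = (-10)
  f(x*)   = 14

x* = (0, 2), lambda* = (-10)


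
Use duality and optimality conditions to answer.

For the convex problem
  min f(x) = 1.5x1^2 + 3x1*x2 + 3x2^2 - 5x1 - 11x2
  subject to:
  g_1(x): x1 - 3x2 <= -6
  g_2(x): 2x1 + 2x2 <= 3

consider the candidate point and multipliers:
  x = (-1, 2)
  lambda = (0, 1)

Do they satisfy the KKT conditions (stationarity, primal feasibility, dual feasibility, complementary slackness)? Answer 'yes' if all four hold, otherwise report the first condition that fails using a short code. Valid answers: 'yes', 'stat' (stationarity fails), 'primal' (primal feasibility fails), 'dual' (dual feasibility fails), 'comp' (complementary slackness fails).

Gradient of f: grad f(x) = Q x + c = (-2, -2)
Constraint values g_i(x) = a_i^T x - b_i:
  g_1((-1, 2)) = -1
  g_2((-1, 2)) = -1
Stationarity residual: grad f(x) + sum_i lambda_i a_i = (0, 0)
  -> stationarity OK
Primal feasibility (all g_i <= 0): OK
Dual feasibility (all lambda_i >= 0): OK
Complementary slackness (lambda_i * g_i(x) = 0 for all i): FAILS

Verdict: the first failing condition is complementary_slackness -> comp.

comp


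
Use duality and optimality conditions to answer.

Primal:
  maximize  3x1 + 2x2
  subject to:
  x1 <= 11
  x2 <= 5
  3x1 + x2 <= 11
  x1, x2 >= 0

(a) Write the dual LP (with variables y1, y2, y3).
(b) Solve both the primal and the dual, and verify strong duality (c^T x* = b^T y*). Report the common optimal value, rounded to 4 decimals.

The standard primal-dual pair for 'max c^T x s.t. A x <= b, x >= 0' is:
  Dual:  min b^T y  s.t.  A^T y >= c,  y >= 0.

So the dual LP is:
  minimize  11y1 + 5y2 + 11y3
  subject to:
    y1 + 3y3 >= 3
    y2 + y3 >= 2
    y1, y2, y3 >= 0

Solving the primal: x* = (2, 5).
  primal value c^T x* = 16.
Solving the dual: y* = (0, 1, 1).
  dual value b^T y* = 16.
Strong duality: c^T x* = b^T y*. Confirmed.

16


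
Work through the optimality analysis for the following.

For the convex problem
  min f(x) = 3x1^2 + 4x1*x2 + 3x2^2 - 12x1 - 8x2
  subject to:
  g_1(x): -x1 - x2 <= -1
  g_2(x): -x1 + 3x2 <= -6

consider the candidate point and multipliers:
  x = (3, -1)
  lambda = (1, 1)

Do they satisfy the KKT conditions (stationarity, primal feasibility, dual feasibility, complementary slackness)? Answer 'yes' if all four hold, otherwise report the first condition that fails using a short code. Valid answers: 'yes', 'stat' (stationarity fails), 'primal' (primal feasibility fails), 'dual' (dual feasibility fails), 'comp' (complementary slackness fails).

Gradient of f: grad f(x) = Q x + c = (2, -2)
Constraint values g_i(x) = a_i^T x - b_i:
  g_1((3, -1)) = -1
  g_2((3, -1)) = 0
Stationarity residual: grad f(x) + sum_i lambda_i a_i = (0, 0)
  -> stationarity OK
Primal feasibility (all g_i <= 0): OK
Dual feasibility (all lambda_i >= 0): OK
Complementary slackness (lambda_i * g_i(x) = 0 for all i): FAILS

Verdict: the first failing condition is complementary_slackness -> comp.

comp


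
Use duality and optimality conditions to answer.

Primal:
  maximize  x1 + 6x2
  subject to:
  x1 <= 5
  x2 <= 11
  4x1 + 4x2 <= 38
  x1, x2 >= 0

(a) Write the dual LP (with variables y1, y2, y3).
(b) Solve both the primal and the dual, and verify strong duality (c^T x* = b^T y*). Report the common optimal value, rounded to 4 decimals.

The standard primal-dual pair for 'max c^T x s.t. A x <= b, x >= 0' is:
  Dual:  min b^T y  s.t.  A^T y >= c,  y >= 0.

So the dual LP is:
  minimize  5y1 + 11y2 + 38y3
  subject to:
    y1 + 4y3 >= 1
    y2 + 4y3 >= 6
    y1, y2, y3 >= 0

Solving the primal: x* = (0, 9.5).
  primal value c^T x* = 57.
Solving the dual: y* = (0, 0, 1.5).
  dual value b^T y* = 57.
Strong duality: c^T x* = b^T y*. Confirmed.

57


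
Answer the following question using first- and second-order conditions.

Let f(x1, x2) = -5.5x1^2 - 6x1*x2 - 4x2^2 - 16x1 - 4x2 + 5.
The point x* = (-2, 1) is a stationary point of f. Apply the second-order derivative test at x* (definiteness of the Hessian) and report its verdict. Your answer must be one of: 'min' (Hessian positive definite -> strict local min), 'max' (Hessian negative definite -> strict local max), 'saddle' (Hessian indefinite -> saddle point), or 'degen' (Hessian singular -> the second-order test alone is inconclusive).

Compute the Hessian H = grad^2 f:
  H = [[-11, -6], [-6, -8]]
Verify stationarity: grad f(x*) = H x* + g = (0, 0).
Eigenvalues of H: -15.6847, -3.3153.
Both eigenvalues < 0, so H is negative definite -> x* is a strict local max.

max


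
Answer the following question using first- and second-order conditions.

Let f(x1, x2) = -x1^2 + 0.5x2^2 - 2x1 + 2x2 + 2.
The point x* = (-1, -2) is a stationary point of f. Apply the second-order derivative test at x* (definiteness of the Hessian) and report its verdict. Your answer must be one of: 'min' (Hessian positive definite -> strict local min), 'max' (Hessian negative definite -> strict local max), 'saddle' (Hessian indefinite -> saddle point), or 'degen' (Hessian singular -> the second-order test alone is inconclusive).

Compute the Hessian H = grad^2 f:
  H = [[-2, 0], [0, 1]]
Verify stationarity: grad f(x*) = H x* + g = (0, 0).
Eigenvalues of H: -2, 1.
Eigenvalues have mixed signs, so H is indefinite -> x* is a saddle point.

saddle


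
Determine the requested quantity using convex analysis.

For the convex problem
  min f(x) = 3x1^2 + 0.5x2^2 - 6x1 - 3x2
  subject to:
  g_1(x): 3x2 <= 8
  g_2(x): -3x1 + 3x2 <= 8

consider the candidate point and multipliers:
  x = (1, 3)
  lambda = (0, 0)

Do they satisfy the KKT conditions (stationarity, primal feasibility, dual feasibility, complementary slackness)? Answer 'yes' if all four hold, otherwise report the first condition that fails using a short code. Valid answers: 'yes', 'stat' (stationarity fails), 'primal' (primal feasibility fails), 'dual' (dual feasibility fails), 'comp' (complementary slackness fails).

Gradient of f: grad f(x) = Q x + c = (0, 0)
Constraint values g_i(x) = a_i^T x - b_i:
  g_1((1, 3)) = 1
  g_2((1, 3)) = -2
Stationarity residual: grad f(x) + sum_i lambda_i a_i = (0, 0)
  -> stationarity OK
Primal feasibility (all g_i <= 0): FAILS
Dual feasibility (all lambda_i >= 0): OK
Complementary slackness (lambda_i * g_i(x) = 0 for all i): OK

Verdict: the first failing condition is primal_feasibility -> primal.

primal


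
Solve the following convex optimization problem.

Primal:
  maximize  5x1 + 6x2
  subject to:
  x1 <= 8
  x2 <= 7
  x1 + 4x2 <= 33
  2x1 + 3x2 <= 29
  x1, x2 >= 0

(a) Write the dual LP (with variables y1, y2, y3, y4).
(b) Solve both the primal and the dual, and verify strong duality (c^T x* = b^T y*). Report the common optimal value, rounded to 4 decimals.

The standard primal-dual pair for 'max c^T x s.t. A x <= b, x >= 0' is:
  Dual:  min b^T y  s.t.  A^T y >= c,  y >= 0.

So the dual LP is:
  minimize  8y1 + 7y2 + 33y3 + 29y4
  subject to:
    y1 + y3 + 2y4 >= 5
    y2 + 4y3 + 3y4 >= 6
    y1, y2, y3, y4 >= 0

Solving the primal: x* = (8, 4.3333).
  primal value c^T x* = 66.
Solving the dual: y* = (1, 0, 0, 2).
  dual value b^T y* = 66.
Strong duality: c^T x* = b^T y*. Confirmed.

66


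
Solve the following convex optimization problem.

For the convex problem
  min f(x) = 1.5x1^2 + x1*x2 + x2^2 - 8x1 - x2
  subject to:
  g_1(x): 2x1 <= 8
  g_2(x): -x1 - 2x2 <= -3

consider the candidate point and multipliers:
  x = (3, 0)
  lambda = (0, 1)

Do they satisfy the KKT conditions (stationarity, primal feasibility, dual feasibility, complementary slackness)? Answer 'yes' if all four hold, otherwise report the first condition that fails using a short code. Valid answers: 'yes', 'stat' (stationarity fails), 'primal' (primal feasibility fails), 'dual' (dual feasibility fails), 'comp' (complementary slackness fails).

Gradient of f: grad f(x) = Q x + c = (1, 2)
Constraint values g_i(x) = a_i^T x - b_i:
  g_1((3, 0)) = -2
  g_2((3, 0)) = 0
Stationarity residual: grad f(x) + sum_i lambda_i a_i = (0, 0)
  -> stationarity OK
Primal feasibility (all g_i <= 0): OK
Dual feasibility (all lambda_i >= 0): OK
Complementary slackness (lambda_i * g_i(x) = 0 for all i): OK

Verdict: yes, KKT holds.

yes


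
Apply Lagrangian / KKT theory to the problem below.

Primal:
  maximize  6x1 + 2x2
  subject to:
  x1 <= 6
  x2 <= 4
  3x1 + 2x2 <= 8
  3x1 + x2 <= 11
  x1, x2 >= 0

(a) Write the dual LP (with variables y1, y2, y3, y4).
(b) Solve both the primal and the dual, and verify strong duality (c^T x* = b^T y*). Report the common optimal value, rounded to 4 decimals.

The standard primal-dual pair for 'max c^T x s.t. A x <= b, x >= 0' is:
  Dual:  min b^T y  s.t.  A^T y >= c,  y >= 0.

So the dual LP is:
  minimize  6y1 + 4y2 + 8y3 + 11y4
  subject to:
    y1 + 3y3 + 3y4 >= 6
    y2 + 2y3 + y4 >= 2
    y1, y2, y3, y4 >= 0

Solving the primal: x* = (2.6667, 0).
  primal value c^T x* = 16.
Solving the dual: y* = (0, 0, 2, 0).
  dual value b^T y* = 16.
Strong duality: c^T x* = b^T y*. Confirmed.

16


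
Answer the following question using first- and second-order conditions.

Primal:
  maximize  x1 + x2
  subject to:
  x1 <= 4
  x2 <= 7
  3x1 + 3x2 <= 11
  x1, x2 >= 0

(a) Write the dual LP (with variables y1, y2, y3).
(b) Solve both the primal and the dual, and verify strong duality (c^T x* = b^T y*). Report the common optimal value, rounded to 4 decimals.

The standard primal-dual pair for 'max c^T x s.t. A x <= b, x >= 0' is:
  Dual:  min b^T y  s.t.  A^T y >= c,  y >= 0.

So the dual LP is:
  minimize  4y1 + 7y2 + 11y3
  subject to:
    y1 + 3y3 >= 1
    y2 + 3y3 >= 1
    y1, y2, y3 >= 0

Solving the primal: x* = (3.6667, 0).
  primal value c^T x* = 3.6667.
Solving the dual: y* = (0, 0, 0.3333).
  dual value b^T y* = 3.6667.
Strong duality: c^T x* = b^T y*. Confirmed.

3.6667


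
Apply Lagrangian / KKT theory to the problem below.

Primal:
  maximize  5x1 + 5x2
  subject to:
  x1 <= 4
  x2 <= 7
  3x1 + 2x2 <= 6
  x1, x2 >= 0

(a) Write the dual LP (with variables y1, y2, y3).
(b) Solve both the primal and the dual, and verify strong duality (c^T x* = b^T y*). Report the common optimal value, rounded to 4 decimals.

The standard primal-dual pair for 'max c^T x s.t. A x <= b, x >= 0' is:
  Dual:  min b^T y  s.t.  A^T y >= c,  y >= 0.

So the dual LP is:
  minimize  4y1 + 7y2 + 6y3
  subject to:
    y1 + 3y3 >= 5
    y2 + 2y3 >= 5
    y1, y2, y3 >= 0

Solving the primal: x* = (0, 3).
  primal value c^T x* = 15.
Solving the dual: y* = (0, 0, 2.5).
  dual value b^T y* = 15.
Strong duality: c^T x* = b^T y*. Confirmed.

15


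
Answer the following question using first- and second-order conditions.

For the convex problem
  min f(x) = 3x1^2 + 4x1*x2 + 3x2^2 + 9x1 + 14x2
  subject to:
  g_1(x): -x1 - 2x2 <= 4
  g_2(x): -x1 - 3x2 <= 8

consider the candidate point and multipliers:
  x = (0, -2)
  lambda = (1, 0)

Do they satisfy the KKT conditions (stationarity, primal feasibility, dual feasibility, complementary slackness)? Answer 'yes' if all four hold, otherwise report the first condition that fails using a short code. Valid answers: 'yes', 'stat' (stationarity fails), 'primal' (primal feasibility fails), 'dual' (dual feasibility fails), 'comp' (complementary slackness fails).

Gradient of f: grad f(x) = Q x + c = (1, 2)
Constraint values g_i(x) = a_i^T x - b_i:
  g_1((0, -2)) = 0
  g_2((0, -2)) = -2
Stationarity residual: grad f(x) + sum_i lambda_i a_i = (0, 0)
  -> stationarity OK
Primal feasibility (all g_i <= 0): OK
Dual feasibility (all lambda_i >= 0): OK
Complementary slackness (lambda_i * g_i(x) = 0 for all i): OK

Verdict: yes, KKT holds.

yes


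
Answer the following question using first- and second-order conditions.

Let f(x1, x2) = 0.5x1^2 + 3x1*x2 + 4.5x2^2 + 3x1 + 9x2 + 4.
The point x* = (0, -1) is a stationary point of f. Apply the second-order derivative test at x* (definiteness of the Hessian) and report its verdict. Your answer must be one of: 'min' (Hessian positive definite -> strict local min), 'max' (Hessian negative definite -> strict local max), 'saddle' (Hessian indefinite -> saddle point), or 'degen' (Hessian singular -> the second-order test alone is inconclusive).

Compute the Hessian H = grad^2 f:
  H = [[1, 3], [3, 9]]
Verify stationarity: grad f(x*) = H x* + g = (0, 0).
Eigenvalues of H: 0, 10.
H has a zero eigenvalue (singular; positive semidefinite but not definite), so H is neither positive definite, negative definite, nor indefinite. The second-order test alone is inconclusive -> degen.
(Indeed, f is constant along the null direction of H through x*, so x* is not a strict local extremum.)

degen


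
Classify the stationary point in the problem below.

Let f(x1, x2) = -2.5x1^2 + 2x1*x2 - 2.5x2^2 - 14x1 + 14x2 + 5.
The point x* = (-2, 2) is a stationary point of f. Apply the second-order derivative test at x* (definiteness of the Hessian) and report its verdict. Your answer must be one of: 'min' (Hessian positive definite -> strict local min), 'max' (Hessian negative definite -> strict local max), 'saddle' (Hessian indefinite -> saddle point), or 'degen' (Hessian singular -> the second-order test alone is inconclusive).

Compute the Hessian H = grad^2 f:
  H = [[-5, 2], [2, -5]]
Verify stationarity: grad f(x*) = H x* + g = (0, 0).
Eigenvalues of H: -7, -3.
Both eigenvalues < 0, so H is negative definite -> x* is a strict local max.

max


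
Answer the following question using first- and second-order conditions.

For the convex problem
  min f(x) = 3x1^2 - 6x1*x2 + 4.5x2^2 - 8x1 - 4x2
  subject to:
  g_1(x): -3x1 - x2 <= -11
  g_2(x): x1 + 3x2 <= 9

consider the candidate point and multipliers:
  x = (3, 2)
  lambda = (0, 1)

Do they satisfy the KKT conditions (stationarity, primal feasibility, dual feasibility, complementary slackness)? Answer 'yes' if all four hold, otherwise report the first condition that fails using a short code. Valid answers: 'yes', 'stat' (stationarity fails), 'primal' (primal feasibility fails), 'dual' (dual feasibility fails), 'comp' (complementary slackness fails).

Gradient of f: grad f(x) = Q x + c = (-2, -4)
Constraint values g_i(x) = a_i^T x - b_i:
  g_1((3, 2)) = 0
  g_2((3, 2)) = 0
Stationarity residual: grad f(x) + sum_i lambda_i a_i = (-1, -1)
  -> stationarity FAILS
Primal feasibility (all g_i <= 0): OK
Dual feasibility (all lambda_i >= 0): OK
Complementary slackness (lambda_i * g_i(x) = 0 for all i): OK

Verdict: the first failing condition is stationarity -> stat.

stat


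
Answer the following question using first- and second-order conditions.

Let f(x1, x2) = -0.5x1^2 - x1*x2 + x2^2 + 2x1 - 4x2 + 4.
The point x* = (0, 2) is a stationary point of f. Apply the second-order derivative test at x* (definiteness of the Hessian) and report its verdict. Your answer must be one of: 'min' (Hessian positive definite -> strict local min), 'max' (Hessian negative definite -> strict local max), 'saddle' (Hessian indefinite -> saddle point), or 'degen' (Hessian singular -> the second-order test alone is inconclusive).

Compute the Hessian H = grad^2 f:
  H = [[-1, -1], [-1, 2]]
Verify stationarity: grad f(x*) = H x* + g = (0, 0).
Eigenvalues of H: -1.3028, 2.3028.
Eigenvalues have mixed signs, so H is indefinite -> x* is a saddle point.

saddle


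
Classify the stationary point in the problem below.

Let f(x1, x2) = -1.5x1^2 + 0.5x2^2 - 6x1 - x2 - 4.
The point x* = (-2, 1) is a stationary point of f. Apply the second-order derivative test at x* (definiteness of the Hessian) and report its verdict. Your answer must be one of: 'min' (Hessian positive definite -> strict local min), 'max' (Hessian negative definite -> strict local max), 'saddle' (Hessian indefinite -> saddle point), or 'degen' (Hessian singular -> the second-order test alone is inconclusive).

Compute the Hessian H = grad^2 f:
  H = [[-3, 0], [0, 1]]
Verify stationarity: grad f(x*) = H x* + g = (0, 0).
Eigenvalues of H: -3, 1.
Eigenvalues have mixed signs, so H is indefinite -> x* is a saddle point.

saddle


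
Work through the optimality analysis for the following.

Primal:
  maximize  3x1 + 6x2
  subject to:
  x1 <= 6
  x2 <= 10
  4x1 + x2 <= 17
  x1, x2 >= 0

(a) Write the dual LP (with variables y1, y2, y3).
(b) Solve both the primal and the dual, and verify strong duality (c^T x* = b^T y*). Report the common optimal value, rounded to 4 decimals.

The standard primal-dual pair for 'max c^T x s.t. A x <= b, x >= 0' is:
  Dual:  min b^T y  s.t.  A^T y >= c,  y >= 0.

So the dual LP is:
  minimize  6y1 + 10y2 + 17y3
  subject to:
    y1 + 4y3 >= 3
    y2 + y3 >= 6
    y1, y2, y3 >= 0

Solving the primal: x* = (1.75, 10).
  primal value c^T x* = 65.25.
Solving the dual: y* = (0, 5.25, 0.75).
  dual value b^T y* = 65.25.
Strong duality: c^T x* = b^T y*. Confirmed.

65.25


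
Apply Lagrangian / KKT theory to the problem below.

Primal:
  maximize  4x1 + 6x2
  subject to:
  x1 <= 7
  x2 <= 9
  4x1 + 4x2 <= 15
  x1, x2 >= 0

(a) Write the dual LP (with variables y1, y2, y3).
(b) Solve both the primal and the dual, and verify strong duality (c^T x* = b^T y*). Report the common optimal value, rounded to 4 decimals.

The standard primal-dual pair for 'max c^T x s.t. A x <= b, x >= 0' is:
  Dual:  min b^T y  s.t.  A^T y >= c,  y >= 0.

So the dual LP is:
  minimize  7y1 + 9y2 + 15y3
  subject to:
    y1 + 4y3 >= 4
    y2 + 4y3 >= 6
    y1, y2, y3 >= 0

Solving the primal: x* = (0, 3.75).
  primal value c^T x* = 22.5.
Solving the dual: y* = (0, 0, 1.5).
  dual value b^T y* = 22.5.
Strong duality: c^T x* = b^T y*. Confirmed.

22.5


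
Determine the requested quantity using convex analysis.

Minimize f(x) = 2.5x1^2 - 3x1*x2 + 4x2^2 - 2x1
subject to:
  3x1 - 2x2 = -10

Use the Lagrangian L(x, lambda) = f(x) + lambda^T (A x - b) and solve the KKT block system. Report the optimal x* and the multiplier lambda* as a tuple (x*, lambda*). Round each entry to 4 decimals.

Form the Lagrangian:
  L(x, lambda) = (1/2) x^T Q x + c^T x + lambda^T (A x - b)
Stationarity (grad_x L = 0): Q x + c + A^T lambda = 0.
Primal feasibility: A x = b.

This gives the KKT block system:
  [ Q   A^T ] [ x     ]   [-c ]
  [ A    0  ] [ lambda ] = [ b ]

Solving the linear system:
  x*      = (-3.0714, 0.3929)
  lambda* = (6.1786)
  f(x*)   = 33.9643

x* = (-3.0714, 0.3929), lambda* = (6.1786)


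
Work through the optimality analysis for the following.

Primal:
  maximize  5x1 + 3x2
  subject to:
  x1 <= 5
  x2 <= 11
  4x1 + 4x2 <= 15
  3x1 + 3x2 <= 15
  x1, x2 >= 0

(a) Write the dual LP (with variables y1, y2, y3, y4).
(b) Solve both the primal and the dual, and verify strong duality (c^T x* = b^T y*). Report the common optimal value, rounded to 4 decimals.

The standard primal-dual pair for 'max c^T x s.t. A x <= b, x >= 0' is:
  Dual:  min b^T y  s.t.  A^T y >= c,  y >= 0.

So the dual LP is:
  minimize  5y1 + 11y2 + 15y3 + 15y4
  subject to:
    y1 + 4y3 + 3y4 >= 5
    y2 + 4y3 + 3y4 >= 3
    y1, y2, y3, y4 >= 0

Solving the primal: x* = (3.75, 0).
  primal value c^T x* = 18.75.
Solving the dual: y* = (0, 0, 1.25, 0).
  dual value b^T y* = 18.75.
Strong duality: c^T x* = b^T y*. Confirmed.

18.75


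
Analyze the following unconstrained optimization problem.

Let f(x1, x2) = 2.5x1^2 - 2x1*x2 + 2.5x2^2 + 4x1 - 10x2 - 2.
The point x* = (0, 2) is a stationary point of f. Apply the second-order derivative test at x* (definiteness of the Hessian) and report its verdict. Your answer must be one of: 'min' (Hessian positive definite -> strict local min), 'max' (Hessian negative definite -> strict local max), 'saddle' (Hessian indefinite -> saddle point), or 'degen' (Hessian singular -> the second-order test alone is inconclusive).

Compute the Hessian H = grad^2 f:
  H = [[5, -2], [-2, 5]]
Verify stationarity: grad f(x*) = H x* + g = (0, 0).
Eigenvalues of H: 3, 7.
Both eigenvalues > 0, so H is positive definite -> x* is a strict local min.

min


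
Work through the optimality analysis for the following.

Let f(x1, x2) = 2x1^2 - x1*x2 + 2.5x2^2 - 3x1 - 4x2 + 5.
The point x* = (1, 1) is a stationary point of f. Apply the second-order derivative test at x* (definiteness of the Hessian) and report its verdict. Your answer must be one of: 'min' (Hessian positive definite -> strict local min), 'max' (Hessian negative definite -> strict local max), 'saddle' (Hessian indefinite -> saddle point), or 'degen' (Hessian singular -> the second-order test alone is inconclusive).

Compute the Hessian H = grad^2 f:
  H = [[4, -1], [-1, 5]]
Verify stationarity: grad f(x*) = H x* + g = (0, 0).
Eigenvalues of H: 3.382, 5.618.
Both eigenvalues > 0, so H is positive definite -> x* is a strict local min.

min


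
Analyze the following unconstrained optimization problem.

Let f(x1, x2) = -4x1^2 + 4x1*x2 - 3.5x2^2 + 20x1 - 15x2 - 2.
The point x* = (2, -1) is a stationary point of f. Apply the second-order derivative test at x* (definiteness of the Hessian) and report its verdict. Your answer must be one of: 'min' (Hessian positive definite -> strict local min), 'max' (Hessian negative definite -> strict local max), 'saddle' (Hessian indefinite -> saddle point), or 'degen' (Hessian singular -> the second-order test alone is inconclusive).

Compute the Hessian H = grad^2 f:
  H = [[-8, 4], [4, -7]]
Verify stationarity: grad f(x*) = H x* + g = (0, 0).
Eigenvalues of H: -11.5311, -3.4689.
Both eigenvalues < 0, so H is negative definite -> x* is a strict local max.

max


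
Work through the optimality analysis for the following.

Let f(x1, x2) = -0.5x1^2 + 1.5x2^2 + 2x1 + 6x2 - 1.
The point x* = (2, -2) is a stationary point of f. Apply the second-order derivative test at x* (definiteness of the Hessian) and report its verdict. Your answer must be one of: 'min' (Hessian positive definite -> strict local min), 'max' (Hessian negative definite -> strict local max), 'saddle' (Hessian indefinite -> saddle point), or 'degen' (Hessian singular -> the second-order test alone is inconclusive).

Compute the Hessian H = grad^2 f:
  H = [[-1, 0], [0, 3]]
Verify stationarity: grad f(x*) = H x* + g = (0, 0).
Eigenvalues of H: -1, 3.
Eigenvalues have mixed signs, so H is indefinite -> x* is a saddle point.

saddle


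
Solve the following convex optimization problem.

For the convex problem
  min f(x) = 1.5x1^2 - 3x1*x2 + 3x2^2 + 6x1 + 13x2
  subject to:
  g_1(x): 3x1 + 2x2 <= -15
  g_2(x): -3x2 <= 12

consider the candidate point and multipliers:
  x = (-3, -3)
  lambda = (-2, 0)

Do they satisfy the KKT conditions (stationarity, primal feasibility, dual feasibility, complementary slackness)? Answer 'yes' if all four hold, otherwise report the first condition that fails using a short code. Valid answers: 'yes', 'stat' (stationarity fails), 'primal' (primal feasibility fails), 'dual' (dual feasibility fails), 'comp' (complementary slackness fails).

Gradient of f: grad f(x) = Q x + c = (6, 4)
Constraint values g_i(x) = a_i^T x - b_i:
  g_1((-3, -3)) = 0
  g_2((-3, -3)) = -3
Stationarity residual: grad f(x) + sum_i lambda_i a_i = (0, 0)
  -> stationarity OK
Primal feasibility (all g_i <= 0): OK
Dual feasibility (all lambda_i >= 0): FAILS
Complementary slackness (lambda_i * g_i(x) = 0 for all i): OK

Verdict: the first failing condition is dual_feasibility -> dual.

dual


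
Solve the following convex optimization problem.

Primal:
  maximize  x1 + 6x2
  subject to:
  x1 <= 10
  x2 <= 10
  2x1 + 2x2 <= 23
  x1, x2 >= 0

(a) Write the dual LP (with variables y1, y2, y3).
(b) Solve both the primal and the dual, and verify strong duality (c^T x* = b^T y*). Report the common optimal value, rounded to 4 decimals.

The standard primal-dual pair for 'max c^T x s.t. A x <= b, x >= 0' is:
  Dual:  min b^T y  s.t.  A^T y >= c,  y >= 0.

So the dual LP is:
  minimize  10y1 + 10y2 + 23y3
  subject to:
    y1 + 2y3 >= 1
    y2 + 2y3 >= 6
    y1, y2, y3 >= 0

Solving the primal: x* = (1.5, 10).
  primal value c^T x* = 61.5.
Solving the dual: y* = (0, 5, 0.5).
  dual value b^T y* = 61.5.
Strong duality: c^T x* = b^T y*. Confirmed.

61.5


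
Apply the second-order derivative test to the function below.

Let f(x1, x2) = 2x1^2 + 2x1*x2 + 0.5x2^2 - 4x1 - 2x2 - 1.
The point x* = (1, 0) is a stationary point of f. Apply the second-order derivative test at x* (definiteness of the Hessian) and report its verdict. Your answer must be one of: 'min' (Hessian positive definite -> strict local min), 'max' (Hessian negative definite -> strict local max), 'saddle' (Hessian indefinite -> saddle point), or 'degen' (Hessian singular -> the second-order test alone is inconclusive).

Compute the Hessian H = grad^2 f:
  H = [[4, 2], [2, 1]]
Verify stationarity: grad f(x*) = H x* + g = (0, 0).
Eigenvalues of H: 0, 5.
H has a zero eigenvalue (singular; positive semidefinite but not definite), so H is neither positive definite, negative definite, nor indefinite. The second-order test alone is inconclusive -> degen.
(Indeed, f is constant along the null direction of H through x*, so x* is not a strict local extremum.)

degen


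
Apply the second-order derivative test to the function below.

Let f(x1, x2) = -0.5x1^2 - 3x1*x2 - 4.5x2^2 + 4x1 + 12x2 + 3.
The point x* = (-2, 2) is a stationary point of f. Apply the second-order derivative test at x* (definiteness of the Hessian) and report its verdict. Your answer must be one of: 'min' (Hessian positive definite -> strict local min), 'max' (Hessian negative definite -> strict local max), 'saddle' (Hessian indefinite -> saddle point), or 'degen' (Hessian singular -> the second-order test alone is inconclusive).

Compute the Hessian H = grad^2 f:
  H = [[-1, -3], [-3, -9]]
Verify stationarity: grad f(x*) = H x* + g = (0, 0).
Eigenvalues of H: -10, 0.
H has a zero eigenvalue (singular; negative semidefinite but not definite), so H is neither positive definite, negative definite, nor indefinite. The second-order test alone is inconclusive -> degen.
(Indeed, f is constant along the null direction of H through x*, so x* is not a strict local extremum.)

degen


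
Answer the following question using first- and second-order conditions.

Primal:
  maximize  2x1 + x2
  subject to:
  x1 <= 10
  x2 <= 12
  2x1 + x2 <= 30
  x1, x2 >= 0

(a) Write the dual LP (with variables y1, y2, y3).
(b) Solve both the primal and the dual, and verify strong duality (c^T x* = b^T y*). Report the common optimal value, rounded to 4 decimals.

The standard primal-dual pair for 'max c^T x s.t. A x <= b, x >= 0' is:
  Dual:  min b^T y  s.t.  A^T y >= c,  y >= 0.

So the dual LP is:
  minimize  10y1 + 12y2 + 30y3
  subject to:
    y1 + 2y3 >= 2
    y2 + y3 >= 1
    y1, y2, y3 >= 0

Solving the primal: x* = (9, 12).
  primal value c^T x* = 30.
Solving the dual: y* = (0, 0, 1).
  dual value b^T y* = 30.
Strong duality: c^T x* = b^T y*. Confirmed.

30


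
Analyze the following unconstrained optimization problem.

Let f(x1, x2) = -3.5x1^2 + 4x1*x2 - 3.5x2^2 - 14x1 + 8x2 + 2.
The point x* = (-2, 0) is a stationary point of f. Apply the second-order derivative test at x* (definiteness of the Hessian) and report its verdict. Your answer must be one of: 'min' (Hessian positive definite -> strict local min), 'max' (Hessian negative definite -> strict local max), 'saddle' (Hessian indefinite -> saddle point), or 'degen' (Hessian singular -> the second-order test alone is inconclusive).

Compute the Hessian H = grad^2 f:
  H = [[-7, 4], [4, -7]]
Verify stationarity: grad f(x*) = H x* + g = (0, 0).
Eigenvalues of H: -11, -3.
Both eigenvalues < 0, so H is negative definite -> x* is a strict local max.

max


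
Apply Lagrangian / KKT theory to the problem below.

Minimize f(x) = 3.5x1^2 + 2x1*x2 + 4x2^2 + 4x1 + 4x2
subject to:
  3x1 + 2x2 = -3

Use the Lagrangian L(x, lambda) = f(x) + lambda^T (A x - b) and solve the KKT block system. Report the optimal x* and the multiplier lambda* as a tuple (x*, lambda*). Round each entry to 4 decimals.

Form the Lagrangian:
  L(x, lambda) = (1/2) x^T Q x + c^T x + lambda^T (A x - b)
Stationarity (grad_x L = 0): Q x + c + A^T lambda = 0.
Primal feasibility: A x = b.

This gives the KKT block system:
  [ Q   A^T ] [ x     ]   [-c ]
  [ A    0  ] [ lambda ] = [ b ]

Solving the linear system:
  x*      = (-0.6842, -0.4737)
  lambda* = (0.5789)
  f(x*)   = -1.4474

x* = (-0.6842, -0.4737), lambda* = (0.5789)


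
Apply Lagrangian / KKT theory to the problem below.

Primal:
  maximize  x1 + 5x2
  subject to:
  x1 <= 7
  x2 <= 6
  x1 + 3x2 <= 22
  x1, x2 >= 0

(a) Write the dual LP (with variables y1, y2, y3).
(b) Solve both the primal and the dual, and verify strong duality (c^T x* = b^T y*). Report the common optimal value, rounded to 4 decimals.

The standard primal-dual pair for 'max c^T x s.t. A x <= b, x >= 0' is:
  Dual:  min b^T y  s.t.  A^T y >= c,  y >= 0.

So the dual LP is:
  minimize  7y1 + 6y2 + 22y3
  subject to:
    y1 + y3 >= 1
    y2 + 3y3 >= 5
    y1, y2, y3 >= 0

Solving the primal: x* = (4, 6).
  primal value c^T x* = 34.
Solving the dual: y* = (0, 2, 1).
  dual value b^T y* = 34.
Strong duality: c^T x* = b^T y*. Confirmed.

34
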